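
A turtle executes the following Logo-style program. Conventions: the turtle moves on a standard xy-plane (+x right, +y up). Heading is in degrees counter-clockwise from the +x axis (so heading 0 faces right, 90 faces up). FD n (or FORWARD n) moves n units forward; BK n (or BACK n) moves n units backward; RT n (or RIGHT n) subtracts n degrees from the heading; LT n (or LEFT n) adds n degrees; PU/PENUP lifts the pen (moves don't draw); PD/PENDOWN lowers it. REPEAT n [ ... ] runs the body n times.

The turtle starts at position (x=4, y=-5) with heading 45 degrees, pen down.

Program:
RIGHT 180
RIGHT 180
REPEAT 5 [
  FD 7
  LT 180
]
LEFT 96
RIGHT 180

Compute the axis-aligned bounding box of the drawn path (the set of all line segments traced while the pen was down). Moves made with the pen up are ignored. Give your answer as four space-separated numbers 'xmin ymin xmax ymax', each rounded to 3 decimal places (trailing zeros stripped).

Answer: 4 -5 8.95 -0.05

Derivation:
Executing turtle program step by step:
Start: pos=(4,-5), heading=45, pen down
RT 180: heading 45 -> 225
RT 180: heading 225 -> 45
REPEAT 5 [
  -- iteration 1/5 --
  FD 7: (4,-5) -> (8.95,-0.05) [heading=45, draw]
  LT 180: heading 45 -> 225
  -- iteration 2/5 --
  FD 7: (8.95,-0.05) -> (4,-5) [heading=225, draw]
  LT 180: heading 225 -> 45
  -- iteration 3/5 --
  FD 7: (4,-5) -> (8.95,-0.05) [heading=45, draw]
  LT 180: heading 45 -> 225
  -- iteration 4/5 --
  FD 7: (8.95,-0.05) -> (4,-5) [heading=225, draw]
  LT 180: heading 225 -> 45
  -- iteration 5/5 --
  FD 7: (4,-5) -> (8.95,-0.05) [heading=45, draw]
  LT 180: heading 45 -> 225
]
LT 96: heading 225 -> 321
RT 180: heading 321 -> 141
Final: pos=(8.95,-0.05), heading=141, 5 segment(s) drawn

Segment endpoints: x in {4, 8.95, 8.95}, y in {-5, -5, -0.05, -0.05}
xmin=4, ymin=-5, xmax=8.95, ymax=-0.05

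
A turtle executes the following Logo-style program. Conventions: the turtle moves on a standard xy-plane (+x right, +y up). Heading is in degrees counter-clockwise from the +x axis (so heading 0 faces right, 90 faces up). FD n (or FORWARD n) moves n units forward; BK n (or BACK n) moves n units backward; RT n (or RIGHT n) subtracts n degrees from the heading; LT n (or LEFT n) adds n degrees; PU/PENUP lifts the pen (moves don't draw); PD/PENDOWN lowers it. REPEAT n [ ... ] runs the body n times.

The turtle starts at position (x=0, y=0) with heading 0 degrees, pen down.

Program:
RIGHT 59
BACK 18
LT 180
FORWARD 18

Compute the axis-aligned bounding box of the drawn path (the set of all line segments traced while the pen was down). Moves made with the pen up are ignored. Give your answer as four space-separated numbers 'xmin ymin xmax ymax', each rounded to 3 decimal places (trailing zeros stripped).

Executing turtle program step by step:
Start: pos=(0,0), heading=0, pen down
RT 59: heading 0 -> 301
BK 18: (0,0) -> (-9.271,15.429) [heading=301, draw]
LT 180: heading 301 -> 121
FD 18: (-9.271,15.429) -> (-18.541,30.858) [heading=121, draw]
Final: pos=(-18.541,30.858), heading=121, 2 segment(s) drawn

Segment endpoints: x in {-18.541, -9.271, 0}, y in {0, 15.429, 30.858}
xmin=-18.541, ymin=0, xmax=0, ymax=30.858

Answer: -18.541 0 0 30.858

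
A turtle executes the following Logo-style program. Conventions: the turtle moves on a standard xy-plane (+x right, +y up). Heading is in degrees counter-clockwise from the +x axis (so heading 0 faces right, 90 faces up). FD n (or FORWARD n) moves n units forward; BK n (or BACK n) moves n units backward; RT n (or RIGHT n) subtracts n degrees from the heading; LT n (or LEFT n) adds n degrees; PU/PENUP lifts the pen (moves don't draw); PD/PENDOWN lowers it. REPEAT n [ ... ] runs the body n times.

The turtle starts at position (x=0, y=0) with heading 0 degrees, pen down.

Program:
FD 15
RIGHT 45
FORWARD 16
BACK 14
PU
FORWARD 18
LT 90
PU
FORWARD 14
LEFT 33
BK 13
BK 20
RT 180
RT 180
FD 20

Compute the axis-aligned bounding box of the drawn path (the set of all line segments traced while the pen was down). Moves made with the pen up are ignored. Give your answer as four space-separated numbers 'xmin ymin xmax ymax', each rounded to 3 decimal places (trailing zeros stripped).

Answer: 0 -11.314 26.314 0

Derivation:
Executing turtle program step by step:
Start: pos=(0,0), heading=0, pen down
FD 15: (0,0) -> (15,0) [heading=0, draw]
RT 45: heading 0 -> 315
FD 16: (15,0) -> (26.314,-11.314) [heading=315, draw]
BK 14: (26.314,-11.314) -> (16.414,-1.414) [heading=315, draw]
PU: pen up
FD 18: (16.414,-1.414) -> (29.142,-14.142) [heading=315, move]
LT 90: heading 315 -> 45
PU: pen up
FD 14: (29.142,-14.142) -> (39.042,-4.243) [heading=45, move]
LT 33: heading 45 -> 78
BK 13: (39.042,-4.243) -> (36.339,-16.959) [heading=78, move]
BK 20: (36.339,-16.959) -> (32.181,-36.522) [heading=78, move]
RT 180: heading 78 -> 258
RT 180: heading 258 -> 78
FD 20: (32.181,-36.522) -> (36.339,-16.959) [heading=78, move]
Final: pos=(36.339,-16.959), heading=78, 3 segment(s) drawn

Segment endpoints: x in {0, 15, 16.414, 26.314}, y in {-11.314, -1.414, 0}
xmin=0, ymin=-11.314, xmax=26.314, ymax=0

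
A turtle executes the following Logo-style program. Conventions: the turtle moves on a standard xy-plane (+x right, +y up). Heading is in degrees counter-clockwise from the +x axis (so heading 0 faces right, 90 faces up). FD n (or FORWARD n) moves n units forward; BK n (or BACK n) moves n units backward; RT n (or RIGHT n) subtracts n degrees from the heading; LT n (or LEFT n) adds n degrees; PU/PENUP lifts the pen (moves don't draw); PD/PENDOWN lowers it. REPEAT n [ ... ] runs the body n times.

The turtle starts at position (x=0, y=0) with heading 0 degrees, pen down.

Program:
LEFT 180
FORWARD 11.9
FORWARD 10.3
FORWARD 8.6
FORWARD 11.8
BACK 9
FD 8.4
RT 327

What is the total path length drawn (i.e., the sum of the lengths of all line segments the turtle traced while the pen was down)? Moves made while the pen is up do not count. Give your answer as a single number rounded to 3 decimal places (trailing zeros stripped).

Answer: 60

Derivation:
Executing turtle program step by step:
Start: pos=(0,0), heading=0, pen down
LT 180: heading 0 -> 180
FD 11.9: (0,0) -> (-11.9,0) [heading=180, draw]
FD 10.3: (-11.9,0) -> (-22.2,0) [heading=180, draw]
FD 8.6: (-22.2,0) -> (-30.8,0) [heading=180, draw]
FD 11.8: (-30.8,0) -> (-42.6,0) [heading=180, draw]
BK 9: (-42.6,0) -> (-33.6,0) [heading=180, draw]
FD 8.4: (-33.6,0) -> (-42,0) [heading=180, draw]
RT 327: heading 180 -> 213
Final: pos=(-42,0), heading=213, 6 segment(s) drawn

Segment lengths:
  seg 1: (0,0) -> (-11.9,0), length = 11.9
  seg 2: (-11.9,0) -> (-22.2,0), length = 10.3
  seg 3: (-22.2,0) -> (-30.8,0), length = 8.6
  seg 4: (-30.8,0) -> (-42.6,0), length = 11.8
  seg 5: (-42.6,0) -> (-33.6,0), length = 9
  seg 6: (-33.6,0) -> (-42,0), length = 8.4
Total = 60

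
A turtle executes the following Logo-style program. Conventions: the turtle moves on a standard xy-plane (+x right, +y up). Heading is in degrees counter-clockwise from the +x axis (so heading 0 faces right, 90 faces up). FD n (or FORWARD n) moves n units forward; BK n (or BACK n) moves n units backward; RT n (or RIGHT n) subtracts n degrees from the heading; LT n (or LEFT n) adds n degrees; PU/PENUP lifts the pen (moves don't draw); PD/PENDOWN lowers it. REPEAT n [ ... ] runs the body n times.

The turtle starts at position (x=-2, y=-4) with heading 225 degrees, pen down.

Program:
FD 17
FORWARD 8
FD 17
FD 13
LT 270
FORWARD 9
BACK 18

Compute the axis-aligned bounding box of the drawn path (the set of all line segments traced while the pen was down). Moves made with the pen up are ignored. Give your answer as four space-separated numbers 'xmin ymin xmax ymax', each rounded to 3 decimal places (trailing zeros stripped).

Executing turtle program step by step:
Start: pos=(-2,-4), heading=225, pen down
FD 17: (-2,-4) -> (-14.021,-16.021) [heading=225, draw]
FD 8: (-14.021,-16.021) -> (-19.678,-21.678) [heading=225, draw]
FD 17: (-19.678,-21.678) -> (-31.698,-33.698) [heading=225, draw]
FD 13: (-31.698,-33.698) -> (-40.891,-42.891) [heading=225, draw]
LT 270: heading 225 -> 135
FD 9: (-40.891,-42.891) -> (-47.255,-36.527) [heading=135, draw]
BK 18: (-47.255,-36.527) -> (-34.527,-49.255) [heading=135, draw]
Final: pos=(-34.527,-49.255), heading=135, 6 segment(s) drawn

Segment endpoints: x in {-47.255, -40.891, -34.527, -31.698, -19.678, -14.021, -2}, y in {-49.255, -42.891, -36.527, -33.698, -21.678, -16.021, -4}
xmin=-47.255, ymin=-49.255, xmax=-2, ymax=-4

Answer: -47.255 -49.255 -2 -4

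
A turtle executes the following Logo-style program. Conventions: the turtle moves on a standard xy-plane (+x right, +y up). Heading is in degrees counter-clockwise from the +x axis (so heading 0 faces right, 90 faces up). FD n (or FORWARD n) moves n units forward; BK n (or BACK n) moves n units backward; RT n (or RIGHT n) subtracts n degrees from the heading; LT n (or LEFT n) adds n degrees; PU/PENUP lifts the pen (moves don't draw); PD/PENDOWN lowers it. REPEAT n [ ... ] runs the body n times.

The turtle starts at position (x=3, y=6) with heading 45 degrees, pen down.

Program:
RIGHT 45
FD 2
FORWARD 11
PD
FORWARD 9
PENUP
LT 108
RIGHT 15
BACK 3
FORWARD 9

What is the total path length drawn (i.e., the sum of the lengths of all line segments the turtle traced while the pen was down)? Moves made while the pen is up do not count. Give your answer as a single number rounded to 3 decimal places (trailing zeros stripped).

Executing turtle program step by step:
Start: pos=(3,6), heading=45, pen down
RT 45: heading 45 -> 0
FD 2: (3,6) -> (5,6) [heading=0, draw]
FD 11: (5,6) -> (16,6) [heading=0, draw]
PD: pen down
FD 9: (16,6) -> (25,6) [heading=0, draw]
PU: pen up
LT 108: heading 0 -> 108
RT 15: heading 108 -> 93
BK 3: (25,6) -> (25.157,3.004) [heading=93, move]
FD 9: (25.157,3.004) -> (24.686,11.992) [heading=93, move]
Final: pos=(24.686,11.992), heading=93, 3 segment(s) drawn

Segment lengths:
  seg 1: (3,6) -> (5,6), length = 2
  seg 2: (5,6) -> (16,6), length = 11
  seg 3: (16,6) -> (25,6), length = 9
Total = 22

Answer: 22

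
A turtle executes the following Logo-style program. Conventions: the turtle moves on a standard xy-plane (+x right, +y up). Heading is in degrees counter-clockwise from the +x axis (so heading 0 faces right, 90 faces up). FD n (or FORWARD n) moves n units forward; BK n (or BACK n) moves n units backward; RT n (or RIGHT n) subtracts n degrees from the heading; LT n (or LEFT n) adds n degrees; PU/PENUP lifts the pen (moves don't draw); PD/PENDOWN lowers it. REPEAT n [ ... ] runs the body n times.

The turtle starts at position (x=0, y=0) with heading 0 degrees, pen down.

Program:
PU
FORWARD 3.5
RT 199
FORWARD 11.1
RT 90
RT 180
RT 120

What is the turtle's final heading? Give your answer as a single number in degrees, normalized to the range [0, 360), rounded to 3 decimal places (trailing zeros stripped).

Answer: 131

Derivation:
Executing turtle program step by step:
Start: pos=(0,0), heading=0, pen down
PU: pen up
FD 3.5: (0,0) -> (3.5,0) [heading=0, move]
RT 199: heading 0 -> 161
FD 11.1: (3.5,0) -> (-6.995,3.614) [heading=161, move]
RT 90: heading 161 -> 71
RT 180: heading 71 -> 251
RT 120: heading 251 -> 131
Final: pos=(-6.995,3.614), heading=131, 0 segment(s) drawn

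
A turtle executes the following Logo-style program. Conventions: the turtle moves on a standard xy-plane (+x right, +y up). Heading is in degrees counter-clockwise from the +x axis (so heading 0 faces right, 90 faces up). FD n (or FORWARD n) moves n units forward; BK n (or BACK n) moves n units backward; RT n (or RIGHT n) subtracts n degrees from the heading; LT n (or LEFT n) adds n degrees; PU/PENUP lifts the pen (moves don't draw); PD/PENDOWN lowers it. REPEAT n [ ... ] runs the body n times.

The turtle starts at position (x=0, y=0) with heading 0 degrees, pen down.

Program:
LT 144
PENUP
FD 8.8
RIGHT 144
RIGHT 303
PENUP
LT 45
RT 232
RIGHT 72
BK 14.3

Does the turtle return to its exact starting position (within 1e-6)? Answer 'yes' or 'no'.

Answer: no

Derivation:
Executing turtle program step by step:
Start: pos=(0,0), heading=0, pen down
LT 144: heading 0 -> 144
PU: pen up
FD 8.8: (0,0) -> (-7.119,5.173) [heading=144, move]
RT 144: heading 144 -> 0
RT 303: heading 0 -> 57
PU: pen up
LT 45: heading 57 -> 102
RT 232: heading 102 -> 230
RT 72: heading 230 -> 158
BK 14.3: (-7.119,5.173) -> (6.139,-0.184) [heading=158, move]
Final: pos=(6.139,-0.184), heading=158, 0 segment(s) drawn

Start position: (0, 0)
Final position: (6.139, -0.184)
Distance = 6.142; >= 1e-6 -> NOT closed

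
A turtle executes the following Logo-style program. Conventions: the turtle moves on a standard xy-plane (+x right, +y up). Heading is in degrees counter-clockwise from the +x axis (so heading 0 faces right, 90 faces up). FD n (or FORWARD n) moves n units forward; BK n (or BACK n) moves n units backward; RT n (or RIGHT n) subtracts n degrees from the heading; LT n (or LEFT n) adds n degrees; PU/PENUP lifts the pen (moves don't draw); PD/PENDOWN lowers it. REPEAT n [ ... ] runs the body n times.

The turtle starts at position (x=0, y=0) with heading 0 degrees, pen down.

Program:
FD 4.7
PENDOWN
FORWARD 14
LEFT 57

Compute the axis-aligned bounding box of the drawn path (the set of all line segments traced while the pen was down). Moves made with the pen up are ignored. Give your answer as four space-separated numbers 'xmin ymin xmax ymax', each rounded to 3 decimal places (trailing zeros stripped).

Answer: 0 0 18.7 0

Derivation:
Executing turtle program step by step:
Start: pos=(0,0), heading=0, pen down
FD 4.7: (0,0) -> (4.7,0) [heading=0, draw]
PD: pen down
FD 14: (4.7,0) -> (18.7,0) [heading=0, draw]
LT 57: heading 0 -> 57
Final: pos=(18.7,0), heading=57, 2 segment(s) drawn

Segment endpoints: x in {0, 4.7, 18.7}, y in {0}
xmin=0, ymin=0, xmax=18.7, ymax=0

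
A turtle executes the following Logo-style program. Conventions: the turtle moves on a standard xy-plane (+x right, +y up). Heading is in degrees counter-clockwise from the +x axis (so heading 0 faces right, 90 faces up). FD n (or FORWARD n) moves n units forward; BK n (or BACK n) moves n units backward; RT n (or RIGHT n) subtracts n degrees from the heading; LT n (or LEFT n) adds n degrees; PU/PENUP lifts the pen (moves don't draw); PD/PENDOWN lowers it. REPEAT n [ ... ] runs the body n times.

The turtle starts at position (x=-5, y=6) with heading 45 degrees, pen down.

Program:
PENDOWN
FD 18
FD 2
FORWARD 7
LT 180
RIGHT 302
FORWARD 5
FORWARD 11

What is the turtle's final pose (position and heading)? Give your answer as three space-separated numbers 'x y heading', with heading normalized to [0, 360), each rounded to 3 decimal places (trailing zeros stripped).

Answer: 17.691 9.502 283

Derivation:
Executing turtle program step by step:
Start: pos=(-5,6), heading=45, pen down
PD: pen down
FD 18: (-5,6) -> (7.728,18.728) [heading=45, draw]
FD 2: (7.728,18.728) -> (9.142,20.142) [heading=45, draw]
FD 7: (9.142,20.142) -> (14.092,25.092) [heading=45, draw]
LT 180: heading 45 -> 225
RT 302: heading 225 -> 283
FD 5: (14.092,25.092) -> (15.217,20.22) [heading=283, draw]
FD 11: (15.217,20.22) -> (17.691,9.502) [heading=283, draw]
Final: pos=(17.691,9.502), heading=283, 5 segment(s) drawn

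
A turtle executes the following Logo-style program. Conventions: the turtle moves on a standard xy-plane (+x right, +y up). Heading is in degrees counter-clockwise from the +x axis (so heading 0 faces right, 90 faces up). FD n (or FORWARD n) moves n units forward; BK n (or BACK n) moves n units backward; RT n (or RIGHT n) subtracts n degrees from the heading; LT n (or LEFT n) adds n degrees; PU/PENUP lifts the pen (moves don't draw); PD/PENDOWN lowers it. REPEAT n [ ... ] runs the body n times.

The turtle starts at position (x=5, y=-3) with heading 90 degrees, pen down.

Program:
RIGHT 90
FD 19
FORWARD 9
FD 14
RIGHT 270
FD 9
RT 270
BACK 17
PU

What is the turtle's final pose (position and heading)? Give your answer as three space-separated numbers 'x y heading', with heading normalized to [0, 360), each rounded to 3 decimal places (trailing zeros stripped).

Answer: 64 6 180

Derivation:
Executing turtle program step by step:
Start: pos=(5,-3), heading=90, pen down
RT 90: heading 90 -> 0
FD 19: (5,-3) -> (24,-3) [heading=0, draw]
FD 9: (24,-3) -> (33,-3) [heading=0, draw]
FD 14: (33,-3) -> (47,-3) [heading=0, draw]
RT 270: heading 0 -> 90
FD 9: (47,-3) -> (47,6) [heading=90, draw]
RT 270: heading 90 -> 180
BK 17: (47,6) -> (64,6) [heading=180, draw]
PU: pen up
Final: pos=(64,6), heading=180, 5 segment(s) drawn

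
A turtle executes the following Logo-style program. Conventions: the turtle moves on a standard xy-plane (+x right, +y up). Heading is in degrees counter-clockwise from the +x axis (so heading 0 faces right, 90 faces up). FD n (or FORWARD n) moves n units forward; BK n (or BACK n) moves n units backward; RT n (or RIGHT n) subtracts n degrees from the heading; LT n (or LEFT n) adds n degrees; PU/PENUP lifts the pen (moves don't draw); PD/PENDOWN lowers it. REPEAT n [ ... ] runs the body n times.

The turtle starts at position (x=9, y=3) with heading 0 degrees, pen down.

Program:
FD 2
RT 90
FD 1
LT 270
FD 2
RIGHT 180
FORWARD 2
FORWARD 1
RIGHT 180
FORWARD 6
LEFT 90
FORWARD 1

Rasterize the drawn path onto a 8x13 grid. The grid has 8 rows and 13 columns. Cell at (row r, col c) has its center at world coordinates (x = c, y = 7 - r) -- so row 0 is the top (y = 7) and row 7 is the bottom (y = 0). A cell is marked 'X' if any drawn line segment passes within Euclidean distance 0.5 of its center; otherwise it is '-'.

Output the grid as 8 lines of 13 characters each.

Segment 0: (9,3) -> (11,3)
Segment 1: (11,3) -> (11,2)
Segment 2: (11,2) -> (9,2)
Segment 3: (9,2) -> (11,2)
Segment 4: (11,2) -> (12,2)
Segment 5: (12,2) -> (6,2)
Segment 6: (6,2) -> (6,1)

Answer: -------------
-------------
-------------
-------------
---------XXX-
------XXXXXXX
------X------
-------------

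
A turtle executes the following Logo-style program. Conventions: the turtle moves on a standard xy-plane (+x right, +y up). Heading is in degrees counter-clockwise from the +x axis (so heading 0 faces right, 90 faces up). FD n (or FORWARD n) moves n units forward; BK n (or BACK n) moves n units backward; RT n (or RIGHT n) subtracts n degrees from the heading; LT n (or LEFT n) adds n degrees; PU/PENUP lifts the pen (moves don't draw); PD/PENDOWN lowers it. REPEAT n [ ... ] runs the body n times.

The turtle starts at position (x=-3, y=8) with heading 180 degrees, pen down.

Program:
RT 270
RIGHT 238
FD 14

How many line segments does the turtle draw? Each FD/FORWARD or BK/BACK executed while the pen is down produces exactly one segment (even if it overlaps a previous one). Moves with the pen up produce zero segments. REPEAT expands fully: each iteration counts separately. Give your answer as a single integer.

Executing turtle program step by step:
Start: pos=(-3,8), heading=180, pen down
RT 270: heading 180 -> 270
RT 238: heading 270 -> 32
FD 14: (-3,8) -> (8.873,15.419) [heading=32, draw]
Final: pos=(8.873,15.419), heading=32, 1 segment(s) drawn
Segments drawn: 1

Answer: 1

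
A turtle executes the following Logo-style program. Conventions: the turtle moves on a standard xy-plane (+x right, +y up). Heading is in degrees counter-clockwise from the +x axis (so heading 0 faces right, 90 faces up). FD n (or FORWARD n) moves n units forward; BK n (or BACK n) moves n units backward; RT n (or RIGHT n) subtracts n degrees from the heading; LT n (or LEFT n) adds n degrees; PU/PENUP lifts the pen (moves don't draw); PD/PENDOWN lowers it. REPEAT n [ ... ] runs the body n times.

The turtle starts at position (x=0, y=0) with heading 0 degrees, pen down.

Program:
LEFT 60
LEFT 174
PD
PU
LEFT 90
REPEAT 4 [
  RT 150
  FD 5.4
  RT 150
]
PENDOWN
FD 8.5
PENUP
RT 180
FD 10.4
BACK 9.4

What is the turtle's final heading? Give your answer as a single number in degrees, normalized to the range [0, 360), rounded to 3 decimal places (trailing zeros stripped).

Answer: 24

Derivation:
Executing turtle program step by step:
Start: pos=(0,0), heading=0, pen down
LT 60: heading 0 -> 60
LT 174: heading 60 -> 234
PD: pen down
PU: pen up
LT 90: heading 234 -> 324
REPEAT 4 [
  -- iteration 1/4 --
  RT 150: heading 324 -> 174
  FD 5.4: (0,0) -> (-5.37,0.564) [heading=174, move]
  RT 150: heading 174 -> 24
  -- iteration 2/4 --
  RT 150: heading 24 -> 234
  FD 5.4: (-5.37,0.564) -> (-8.544,-3.804) [heading=234, move]
  RT 150: heading 234 -> 84
  -- iteration 3/4 --
  RT 150: heading 84 -> 294
  FD 5.4: (-8.544,-3.804) -> (-6.348,-8.737) [heading=294, move]
  RT 150: heading 294 -> 144
  -- iteration 4/4 --
  RT 150: heading 144 -> 354
  FD 5.4: (-6.348,-8.737) -> (-0.978,-9.302) [heading=354, move]
  RT 150: heading 354 -> 204
]
PD: pen down
FD 8.5: (-0.978,-9.302) -> (-8.743,-12.759) [heading=204, draw]
PU: pen up
RT 180: heading 204 -> 24
FD 10.4: (-8.743,-12.759) -> (0.758,-8.529) [heading=24, move]
BK 9.4: (0.758,-8.529) -> (-7.829,-12.352) [heading=24, move]
Final: pos=(-7.829,-12.352), heading=24, 1 segment(s) drawn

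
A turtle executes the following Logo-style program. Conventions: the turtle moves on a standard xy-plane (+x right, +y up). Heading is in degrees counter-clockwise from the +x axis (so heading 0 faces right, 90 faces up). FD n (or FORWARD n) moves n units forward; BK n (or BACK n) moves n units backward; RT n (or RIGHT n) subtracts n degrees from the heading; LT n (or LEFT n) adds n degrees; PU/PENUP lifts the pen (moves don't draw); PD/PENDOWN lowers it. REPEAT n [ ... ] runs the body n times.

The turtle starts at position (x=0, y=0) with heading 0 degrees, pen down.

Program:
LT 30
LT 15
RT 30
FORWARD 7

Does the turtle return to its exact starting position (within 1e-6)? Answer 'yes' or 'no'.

Answer: no

Derivation:
Executing turtle program step by step:
Start: pos=(0,0), heading=0, pen down
LT 30: heading 0 -> 30
LT 15: heading 30 -> 45
RT 30: heading 45 -> 15
FD 7: (0,0) -> (6.761,1.812) [heading=15, draw]
Final: pos=(6.761,1.812), heading=15, 1 segment(s) drawn

Start position: (0, 0)
Final position: (6.761, 1.812)
Distance = 7; >= 1e-6 -> NOT closed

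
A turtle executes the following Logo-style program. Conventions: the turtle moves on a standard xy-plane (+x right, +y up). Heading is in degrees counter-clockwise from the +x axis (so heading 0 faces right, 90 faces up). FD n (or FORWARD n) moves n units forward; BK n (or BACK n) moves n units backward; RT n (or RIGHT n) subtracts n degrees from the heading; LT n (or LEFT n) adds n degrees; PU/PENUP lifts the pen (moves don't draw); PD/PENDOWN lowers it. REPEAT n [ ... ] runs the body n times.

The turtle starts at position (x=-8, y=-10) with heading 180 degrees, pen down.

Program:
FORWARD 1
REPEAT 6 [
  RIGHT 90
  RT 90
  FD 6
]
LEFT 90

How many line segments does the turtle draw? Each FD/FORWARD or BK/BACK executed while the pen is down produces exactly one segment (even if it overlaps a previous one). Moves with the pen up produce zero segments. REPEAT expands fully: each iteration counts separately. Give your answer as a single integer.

Executing turtle program step by step:
Start: pos=(-8,-10), heading=180, pen down
FD 1: (-8,-10) -> (-9,-10) [heading=180, draw]
REPEAT 6 [
  -- iteration 1/6 --
  RT 90: heading 180 -> 90
  RT 90: heading 90 -> 0
  FD 6: (-9,-10) -> (-3,-10) [heading=0, draw]
  -- iteration 2/6 --
  RT 90: heading 0 -> 270
  RT 90: heading 270 -> 180
  FD 6: (-3,-10) -> (-9,-10) [heading=180, draw]
  -- iteration 3/6 --
  RT 90: heading 180 -> 90
  RT 90: heading 90 -> 0
  FD 6: (-9,-10) -> (-3,-10) [heading=0, draw]
  -- iteration 4/6 --
  RT 90: heading 0 -> 270
  RT 90: heading 270 -> 180
  FD 6: (-3,-10) -> (-9,-10) [heading=180, draw]
  -- iteration 5/6 --
  RT 90: heading 180 -> 90
  RT 90: heading 90 -> 0
  FD 6: (-9,-10) -> (-3,-10) [heading=0, draw]
  -- iteration 6/6 --
  RT 90: heading 0 -> 270
  RT 90: heading 270 -> 180
  FD 6: (-3,-10) -> (-9,-10) [heading=180, draw]
]
LT 90: heading 180 -> 270
Final: pos=(-9,-10), heading=270, 7 segment(s) drawn
Segments drawn: 7

Answer: 7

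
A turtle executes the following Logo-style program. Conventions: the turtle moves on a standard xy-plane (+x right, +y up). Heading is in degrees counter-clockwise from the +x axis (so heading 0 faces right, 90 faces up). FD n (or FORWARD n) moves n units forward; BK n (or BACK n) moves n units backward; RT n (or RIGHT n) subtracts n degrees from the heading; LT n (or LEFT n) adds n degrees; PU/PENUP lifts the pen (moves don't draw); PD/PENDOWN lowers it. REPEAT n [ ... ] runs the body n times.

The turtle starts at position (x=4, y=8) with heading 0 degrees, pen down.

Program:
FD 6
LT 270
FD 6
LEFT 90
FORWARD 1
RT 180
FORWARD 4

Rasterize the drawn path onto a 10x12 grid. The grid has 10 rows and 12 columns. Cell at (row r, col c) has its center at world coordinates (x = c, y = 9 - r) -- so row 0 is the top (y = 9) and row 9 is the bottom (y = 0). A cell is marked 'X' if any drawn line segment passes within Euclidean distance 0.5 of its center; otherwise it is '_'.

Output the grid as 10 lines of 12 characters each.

Segment 0: (4,8) -> (10,8)
Segment 1: (10,8) -> (10,2)
Segment 2: (10,2) -> (11,2)
Segment 3: (11,2) -> (7,2)

Answer: ____________
____XXXXXXX_
__________X_
__________X_
__________X_
__________X_
__________X_
_______XXXXX
____________
____________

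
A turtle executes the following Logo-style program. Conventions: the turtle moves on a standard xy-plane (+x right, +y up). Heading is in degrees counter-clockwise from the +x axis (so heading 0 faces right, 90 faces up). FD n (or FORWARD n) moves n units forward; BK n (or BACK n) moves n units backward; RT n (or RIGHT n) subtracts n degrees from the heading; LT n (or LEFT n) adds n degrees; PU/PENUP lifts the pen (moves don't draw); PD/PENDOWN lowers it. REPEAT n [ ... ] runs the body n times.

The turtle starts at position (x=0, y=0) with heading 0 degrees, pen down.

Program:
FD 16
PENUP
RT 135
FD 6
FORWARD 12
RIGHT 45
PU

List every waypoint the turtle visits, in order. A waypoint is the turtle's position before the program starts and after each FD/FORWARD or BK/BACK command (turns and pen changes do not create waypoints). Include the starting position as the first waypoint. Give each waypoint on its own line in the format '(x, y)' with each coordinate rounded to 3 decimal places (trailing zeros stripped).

Executing turtle program step by step:
Start: pos=(0,0), heading=0, pen down
FD 16: (0,0) -> (16,0) [heading=0, draw]
PU: pen up
RT 135: heading 0 -> 225
FD 6: (16,0) -> (11.757,-4.243) [heading=225, move]
FD 12: (11.757,-4.243) -> (3.272,-12.728) [heading=225, move]
RT 45: heading 225 -> 180
PU: pen up
Final: pos=(3.272,-12.728), heading=180, 1 segment(s) drawn
Waypoints (4 total):
(0, 0)
(16, 0)
(11.757, -4.243)
(3.272, -12.728)

Answer: (0, 0)
(16, 0)
(11.757, -4.243)
(3.272, -12.728)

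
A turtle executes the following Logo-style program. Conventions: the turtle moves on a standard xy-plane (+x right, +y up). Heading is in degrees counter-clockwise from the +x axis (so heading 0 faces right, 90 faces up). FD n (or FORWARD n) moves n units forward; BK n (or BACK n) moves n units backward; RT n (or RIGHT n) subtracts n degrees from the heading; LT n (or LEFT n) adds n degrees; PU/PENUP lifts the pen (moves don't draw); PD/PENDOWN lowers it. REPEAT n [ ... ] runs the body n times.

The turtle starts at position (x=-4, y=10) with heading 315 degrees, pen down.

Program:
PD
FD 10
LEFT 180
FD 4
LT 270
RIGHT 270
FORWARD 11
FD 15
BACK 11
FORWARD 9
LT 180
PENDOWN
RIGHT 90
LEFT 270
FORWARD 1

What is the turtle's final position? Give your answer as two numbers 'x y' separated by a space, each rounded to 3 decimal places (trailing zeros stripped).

Executing turtle program step by step:
Start: pos=(-4,10), heading=315, pen down
PD: pen down
FD 10: (-4,10) -> (3.071,2.929) [heading=315, draw]
LT 180: heading 315 -> 135
FD 4: (3.071,2.929) -> (0.243,5.757) [heading=135, draw]
LT 270: heading 135 -> 45
RT 270: heading 45 -> 135
FD 11: (0.243,5.757) -> (-7.536,13.536) [heading=135, draw]
FD 15: (-7.536,13.536) -> (-18.142,24.142) [heading=135, draw]
BK 11: (-18.142,24.142) -> (-10.364,16.364) [heading=135, draw]
FD 9: (-10.364,16.364) -> (-16.728,22.728) [heading=135, draw]
LT 180: heading 135 -> 315
PD: pen down
RT 90: heading 315 -> 225
LT 270: heading 225 -> 135
FD 1: (-16.728,22.728) -> (-17.435,23.435) [heading=135, draw]
Final: pos=(-17.435,23.435), heading=135, 7 segment(s) drawn

Answer: -17.435 23.435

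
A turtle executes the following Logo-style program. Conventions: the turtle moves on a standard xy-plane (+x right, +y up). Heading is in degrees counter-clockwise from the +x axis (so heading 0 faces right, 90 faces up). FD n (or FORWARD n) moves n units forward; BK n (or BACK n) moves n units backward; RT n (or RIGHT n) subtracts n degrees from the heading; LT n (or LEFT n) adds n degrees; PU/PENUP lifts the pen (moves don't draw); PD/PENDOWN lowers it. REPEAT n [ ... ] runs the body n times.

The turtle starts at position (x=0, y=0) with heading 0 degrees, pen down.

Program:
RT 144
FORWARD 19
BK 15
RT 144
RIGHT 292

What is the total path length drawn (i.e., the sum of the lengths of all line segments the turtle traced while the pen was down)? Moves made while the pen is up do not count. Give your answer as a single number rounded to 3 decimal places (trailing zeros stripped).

Executing turtle program step by step:
Start: pos=(0,0), heading=0, pen down
RT 144: heading 0 -> 216
FD 19: (0,0) -> (-15.371,-11.168) [heading=216, draw]
BK 15: (-15.371,-11.168) -> (-3.236,-2.351) [heading=216, draw]
RT 144: heading 216 -> 72
RT 292: heading 72 -> 140
Final: pos=(-3.236,-2.351), heading=140, 2 segment(s) drawn

Segment lengths:
  seg 1: (0,0) -> (-15.371,-11.168), length = 19
  seg 2: (-15.371,-11.168) -> (-3.236,-2.351), length = 15
Total = 34

Answer: 34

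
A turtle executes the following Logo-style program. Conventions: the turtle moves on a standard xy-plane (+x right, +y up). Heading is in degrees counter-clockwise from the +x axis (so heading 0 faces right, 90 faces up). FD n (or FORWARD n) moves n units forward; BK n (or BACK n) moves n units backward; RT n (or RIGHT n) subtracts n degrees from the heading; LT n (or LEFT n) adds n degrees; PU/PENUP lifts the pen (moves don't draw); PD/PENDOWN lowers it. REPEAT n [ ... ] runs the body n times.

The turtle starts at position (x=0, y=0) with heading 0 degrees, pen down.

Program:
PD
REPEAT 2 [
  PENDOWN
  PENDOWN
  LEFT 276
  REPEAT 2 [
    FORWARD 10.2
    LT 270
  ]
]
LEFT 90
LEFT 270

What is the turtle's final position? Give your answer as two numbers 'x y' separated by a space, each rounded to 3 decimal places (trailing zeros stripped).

Executing turtle program step by step:
Start: pos=(0,0), heading=0, pen down
PD: pen down
REPEAT 2 [
  -- iteration 1/2 --
  PD: pen down
  PD: pen down
  LT 276: heading 0 -> 276
  REPEAT 2 [
    -- iteration 1/2 --
    FD 10.2: (0,0) -> (1.066,-10.144) [heading=276, draw]
    LT 270: heading 276 -> 186
    -- iteration 2/2 --
    FD 10.2: (1.066,-10.144) -> (-9.078,-11.21) [heading=186, draw]
    LT 270: heading 186 -> 96
  ]
  -- iteration 2/2 --
  PD: pen down
  PD: pen down
  LT 276: heading 96 -> 12
  REPEAT 2 [
    -- iteration 1/2 --
    FD 10.2: (-9.078,-11.21) -> (0.899,-9.09) [heading=12, draw]
    LT 270: heading 12 -> 282
    -- iteration 2/2 --
    FD 10.2: (0.899,-9.09) -> (3.02,-19.067) [heading=282, draw]
    LT 270: heading 282 -> 192
  ]
]
LT 90: heading 192 -> 282
LT 270: heading 282 -> 192
Final: pos=(3.02,-19.067), heading=192, 4 segment(s) drawn

Answer: 3.02 -19.067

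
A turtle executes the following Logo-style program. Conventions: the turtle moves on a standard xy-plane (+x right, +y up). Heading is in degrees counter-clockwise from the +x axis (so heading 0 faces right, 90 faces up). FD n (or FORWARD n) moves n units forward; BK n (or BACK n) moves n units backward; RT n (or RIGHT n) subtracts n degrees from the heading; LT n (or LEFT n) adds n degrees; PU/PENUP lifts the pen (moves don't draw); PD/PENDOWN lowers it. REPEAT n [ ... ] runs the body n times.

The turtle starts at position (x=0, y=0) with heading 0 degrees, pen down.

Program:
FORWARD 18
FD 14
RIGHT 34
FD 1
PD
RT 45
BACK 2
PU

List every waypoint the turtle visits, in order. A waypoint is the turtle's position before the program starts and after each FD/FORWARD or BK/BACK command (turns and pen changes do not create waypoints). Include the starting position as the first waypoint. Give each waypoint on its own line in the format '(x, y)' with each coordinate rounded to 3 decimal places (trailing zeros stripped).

Answer: (0, 0)
(18, 0)
(32, 0)
(32.829, -0.559)
(32.447, 1.404)

Derivation:
Executing turtle program step by step:
Start: pos=(0,0), heading=0, pen down
FD 18: (0,0) -> (18,0) [heading=0, draw]
FD 14: (18,0) -> (32,0) [heading=0, draw]
RT 34: heading 0 -> 326
FD 1: (32,0) -> (32.829,-0.559) [heading=326, draw]
PD: pen down
RT 45: heading 326 -> 281
BK 2: (32.829,-0.559) -> (32.447,1.404) [heading=281, draw]
PU: pen up
Final: pos=(32.447,1.404), heading=281, 4 segment(s) drawn
Waypoints (5 total):
(0, 0)
(18, 0)
(32, 0)
(32.829, -0.559)
(32.447, 1.404)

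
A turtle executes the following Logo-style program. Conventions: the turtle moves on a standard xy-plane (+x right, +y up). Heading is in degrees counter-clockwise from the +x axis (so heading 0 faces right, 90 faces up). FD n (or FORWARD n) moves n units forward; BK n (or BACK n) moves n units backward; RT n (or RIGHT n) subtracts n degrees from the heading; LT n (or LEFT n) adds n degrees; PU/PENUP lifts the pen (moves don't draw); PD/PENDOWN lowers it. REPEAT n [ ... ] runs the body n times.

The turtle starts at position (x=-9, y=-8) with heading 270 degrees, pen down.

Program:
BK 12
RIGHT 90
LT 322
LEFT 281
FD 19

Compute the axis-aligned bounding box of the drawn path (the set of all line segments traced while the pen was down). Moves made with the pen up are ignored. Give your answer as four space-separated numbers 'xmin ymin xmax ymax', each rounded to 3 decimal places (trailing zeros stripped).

Executing turtle program step by step:
Start: pos=(-9,-8), heading=270, pen down
BK 12: (-9,-8) -> (-9,4) [heading=270, draw]
RT 90: heading 270 -> 180
LT 322: heading 180 -> 142
LT 281: heading 142 -> 63
FD 19: (-9,4) -> (-0.374,20.929) [heading=63, draw]
Final: pos=(-0.374,20.929), heading=63, 2 segment(s) drawn

Segment endpoints: x in {-9, -9, -0.374}, y in {-8, 4, 20.929}
xmin=-9, ymin=-8, xmax=-0.374, ymax=20.929

Answer: -9 -8 -0.374 20.929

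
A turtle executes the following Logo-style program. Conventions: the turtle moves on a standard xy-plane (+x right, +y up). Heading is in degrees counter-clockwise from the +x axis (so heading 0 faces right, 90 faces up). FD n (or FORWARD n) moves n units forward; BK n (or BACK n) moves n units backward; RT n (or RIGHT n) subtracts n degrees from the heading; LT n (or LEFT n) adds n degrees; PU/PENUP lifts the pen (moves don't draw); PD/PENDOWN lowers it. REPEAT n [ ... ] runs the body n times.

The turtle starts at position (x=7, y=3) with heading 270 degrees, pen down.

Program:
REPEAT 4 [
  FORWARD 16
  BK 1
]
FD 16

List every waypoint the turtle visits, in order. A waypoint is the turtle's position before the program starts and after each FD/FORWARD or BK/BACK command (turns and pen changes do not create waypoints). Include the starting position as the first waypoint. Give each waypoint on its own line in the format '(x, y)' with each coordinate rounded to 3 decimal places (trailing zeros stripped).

Answer: (7, 3)
(7, -13)
(7, -12)
(7, -28)
(7, -27)
(7, -43)
(7, -42)
(7, -58)
(7, -57)
(7, -73)

Derivation:
Executing turtle program step by step:
Start: pos=(7,3), heading=270, pen down
REPEAT 4 [
  -- iteration 1/4 --
  FD 16: (7,3) -> (7,-13) [heading=270, draw]
  BK 1: (7,-13) -> (7,-12) [heading=270, draw]
  -- iteration 2/4 --
  FD 16: (7,-12) -> (7,-28) [heading=270, draw]
  BK 1: (7,-28) -> (7,-27) [heading=270, draw]
  -- iteration 3/4 --
  FD 16: (7,-27) -> (7,-43) [heading=270, draw]
  BK 1: (7,-43) -> (7,-42) [heading=270, draw]
  -- iteration 4/4 --
  FD 16: (7,-42) -> (7,-58) [heading=270, draw]
  BK 1: (7,-58) -> (7,-57) [heading=270, draw]
]
FD 16: (7,-57) -> (7,-73) [heading=270, draw]
Final: pos=(7,-73), heading=270, 9 segment(s) drawn
Waypoints (10 total):
(7, 3)
(7, -13)
(7, -12)
(7, -28)
(7, -27)
(7, -43)
(7, -42)
(7, -58)
(7, -57)
(7, -73)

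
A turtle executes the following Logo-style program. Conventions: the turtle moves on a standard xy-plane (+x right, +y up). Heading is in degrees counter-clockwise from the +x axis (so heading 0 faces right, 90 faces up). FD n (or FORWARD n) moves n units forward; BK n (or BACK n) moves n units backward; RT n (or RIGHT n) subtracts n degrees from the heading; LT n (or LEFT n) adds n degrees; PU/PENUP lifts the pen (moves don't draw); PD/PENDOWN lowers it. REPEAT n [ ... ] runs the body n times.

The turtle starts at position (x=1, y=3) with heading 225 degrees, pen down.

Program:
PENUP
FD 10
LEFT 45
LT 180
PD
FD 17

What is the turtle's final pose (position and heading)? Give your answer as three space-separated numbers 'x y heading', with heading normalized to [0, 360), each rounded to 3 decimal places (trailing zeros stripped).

Answer: -6.071 12.929 90

Derivation:
Executing turtle program step by step:
Start: pos=(1,3), heading=225, pen down
PU: pen up
FD 10: (1,3) -> (-6.071,-4.071) [heading=225, move]
LT 45: heading 225 -> 270
LT 180: heading 270 -> 90
PD: pen down
FD 17: (-6.071,-4.071) -> (-6.071,12.929) [heading=90, draw]
Final: pos=(-6.071,12.929), heading=90, 1 segment(s) drawn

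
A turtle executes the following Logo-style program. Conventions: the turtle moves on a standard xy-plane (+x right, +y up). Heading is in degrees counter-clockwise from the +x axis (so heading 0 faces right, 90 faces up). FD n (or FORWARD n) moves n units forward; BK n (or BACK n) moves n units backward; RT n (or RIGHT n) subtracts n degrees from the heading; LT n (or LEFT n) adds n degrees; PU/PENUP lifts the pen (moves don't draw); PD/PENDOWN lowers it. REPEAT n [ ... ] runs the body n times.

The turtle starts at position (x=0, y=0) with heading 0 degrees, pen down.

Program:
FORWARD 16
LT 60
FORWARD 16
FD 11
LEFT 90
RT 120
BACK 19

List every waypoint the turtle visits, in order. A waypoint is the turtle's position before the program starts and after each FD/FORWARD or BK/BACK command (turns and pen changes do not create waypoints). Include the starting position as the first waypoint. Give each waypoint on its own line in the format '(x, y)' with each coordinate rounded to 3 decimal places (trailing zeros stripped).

Executing turtle program step by step:
Start: pos=(0,0), heading=0, pen down
FD 16: (0,0) -> (16,0) [heading=0, draw]
LT 60: heading 0 -> 60
FD 16: (16,0) -> (24,13.856) [heading=60, draw]
FD 11: (24,13.856) -> (29.5,23.383) [heading=60, draw]
LT 90: heading 60 -> 150
RT 120: heading 150 -> 30
BK 19: (29.5,23.383) -> (13.046,13.883) [heading=30, draw]
Final: pos=(13.046,13.883), heading=30, 4 segment(s) drawn
Waypoints (5 total):
(0, 0)
(16, 0)
(24, 13.856)
(29.5, 23.383)
(13.046, 13.883)

Answer: (0, 0)
(16, 0)
(24, 13.856)
(29.5, 23.383)
(13.046, 13.883)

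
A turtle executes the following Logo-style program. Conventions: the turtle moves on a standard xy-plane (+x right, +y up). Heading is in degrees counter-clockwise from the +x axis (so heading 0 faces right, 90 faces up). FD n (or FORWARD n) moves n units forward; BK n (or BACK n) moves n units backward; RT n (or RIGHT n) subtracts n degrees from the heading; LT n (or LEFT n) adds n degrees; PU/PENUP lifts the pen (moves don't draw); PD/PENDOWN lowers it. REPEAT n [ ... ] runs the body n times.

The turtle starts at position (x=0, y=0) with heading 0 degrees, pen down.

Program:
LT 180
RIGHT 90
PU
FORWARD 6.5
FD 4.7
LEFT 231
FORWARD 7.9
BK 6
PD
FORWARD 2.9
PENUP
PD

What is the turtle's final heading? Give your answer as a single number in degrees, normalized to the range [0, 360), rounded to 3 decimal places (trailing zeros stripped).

Answer: 321

Derivation:
Executing turtle program step by step:
Start: pos=(0,0), heading=0, pen down
LT 180: heading 0 -> 180
RT 90: heading 180 -> 90
PU: pen up
FD 6.5: (0,0) -> (0,6.5) [heading=90, move]
FD 4.7: (0,6.5) -> (0,11.2) [heading=90, move]
LT 231: heading 90 -> 321
FD 7.9: (0,11.2) -> (6.139,6.228) [heading=321, move]
BK 6: (6.139,6.228) -> (1.477,10.004) [heading=321, move]
PD: pen down
FD 2.9: (1.477,10.004) -> (3.73,8.179) [heading=321, draw]
PU: pen up
PD: pen down
Final: pos=(3.73,8.179), heading=321, 1 segment(s) drawn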